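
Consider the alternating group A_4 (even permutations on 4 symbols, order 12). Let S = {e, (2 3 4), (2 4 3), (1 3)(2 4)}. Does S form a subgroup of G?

No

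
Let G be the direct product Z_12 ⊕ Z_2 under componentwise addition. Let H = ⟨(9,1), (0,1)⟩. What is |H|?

8

|⟨(9,1)⟩| = 4 and |⟨(0,1)⟩| = 2, so |H| is a multiple of lcm(4, 2) = 4 and divides |G| = 24.
Closing under the operation: H = {(0,0), (0,1), (3,0), (3,1), (6,0), (6,1), (9,0), (9,1)}, so |H| = 8.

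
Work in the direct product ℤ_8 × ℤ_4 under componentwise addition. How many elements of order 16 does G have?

0

An element (a,b) has order lcm(ord(a), ord(b)); count pairs with lcm equal to 16.
Enumerating gives 0 such elements.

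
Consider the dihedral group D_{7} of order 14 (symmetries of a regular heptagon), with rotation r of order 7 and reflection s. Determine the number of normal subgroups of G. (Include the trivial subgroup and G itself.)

3

G has 10 subgroups. Checking conjugation-invariance by order — order 1: 1/1 normal; order 2: 0/7 normal; order 7: 1/1 normal; order 14: 1/1 normal.
Total normal subgroups: 3.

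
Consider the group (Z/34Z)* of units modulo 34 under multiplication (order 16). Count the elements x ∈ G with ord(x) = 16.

8

The elements of order 16 are: 3, 5, 7, 11, 23, 27, 29, 31.
That's 8.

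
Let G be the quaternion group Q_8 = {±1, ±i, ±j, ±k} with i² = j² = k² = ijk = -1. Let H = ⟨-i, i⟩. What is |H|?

|⟨-i⟩| = 4 and |⟨i⟩| = 4, so |H| is a multiple of lcm(4, 4) = 4 and divides |G| = 8.
Closing under the operation: H = {1, -1, i, -i}, so |H| = 4.

4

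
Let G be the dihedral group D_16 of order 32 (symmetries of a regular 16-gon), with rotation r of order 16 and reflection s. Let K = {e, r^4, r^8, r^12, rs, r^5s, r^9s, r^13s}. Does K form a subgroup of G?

|K| = 8 divides |G| = 32, consistent with Lagrange.
K contains the identity, every element's inverse is in K, and K is closed under ·: it is a subgroup.

Yes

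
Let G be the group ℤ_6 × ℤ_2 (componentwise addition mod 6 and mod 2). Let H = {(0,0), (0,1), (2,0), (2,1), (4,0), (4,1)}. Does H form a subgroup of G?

|H| = 6 divides |G| = 12, consistent with Lagrange.
H contains the identity, every element's inverse is in H, and H is closed under +: it is a subgroup.
In fact H = ⟨(2,1)⟩.

Yes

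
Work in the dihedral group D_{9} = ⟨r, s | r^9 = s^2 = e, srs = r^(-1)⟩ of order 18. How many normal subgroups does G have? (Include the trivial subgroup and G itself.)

G has 16 subgroups. Checking conjugation-invariance by order — order 1: 1/1 normal; order 2: 0/9 normal; order 3: 1/1 normal; order 6: 0/3 normal; order 9: 1/1 normal; order 18: 1/1 normal.
Total normal subgroups: 4.

4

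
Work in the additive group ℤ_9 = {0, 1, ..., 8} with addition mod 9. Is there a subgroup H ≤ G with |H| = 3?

3 | 9. A subgroup of order 3 is {0, 3, 6}.

Yes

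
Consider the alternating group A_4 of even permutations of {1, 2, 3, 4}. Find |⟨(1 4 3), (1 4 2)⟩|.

12

|⟨(1 4 3)⟩| = 3 and |⟨(1 4 2)⟩| = 3, so |H| is a multiple of lcm(3, 3) = 3 and divides |G| = 12.
Closing {(1 4 3), (1 4 2)} under the group operation gives all of G, so |H| = 12.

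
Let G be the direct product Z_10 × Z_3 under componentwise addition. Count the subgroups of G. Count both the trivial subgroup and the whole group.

8

|G| = 30, so by Lagrange every subgroup order divides 30. Divisors: 1, 2, 3, 5, 6, 10, 15, 30.
Subgroups by order — order 1: 1; order 2: 1; order 3: 1; order 5: 1; order 6: 1; order 10: 1; order 15: 1; order 30: 1.
Total: 1 + 1 + 1 + 1 + 1 + 1 + 1 + 1 = 8.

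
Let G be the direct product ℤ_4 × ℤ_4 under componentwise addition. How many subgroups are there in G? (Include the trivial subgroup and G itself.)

|G| = 16, so by Lagrange every subgroup order divides 16. Divisors: 1, 2, 4, 8, 16.
Subgroups by order — order 1: 1; order 2: 3; order 4: 7; order 8: 3; order 16: 1.
Total: 1 + 3 + 7 + 3 + 1 = 15.

15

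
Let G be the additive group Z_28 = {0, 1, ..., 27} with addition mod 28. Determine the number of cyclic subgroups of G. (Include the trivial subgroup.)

6

Each element a generates a cyclic subgroup ⟨a⟩; distinct elements may generate the same one (a cyclic group of order d has φ(d) generators).
Cyclic subgroups by order — order 1: 1; order 2: 1; order 4: 1; order 7: 1; order 14: 1; order 28: 1.
Total: 6.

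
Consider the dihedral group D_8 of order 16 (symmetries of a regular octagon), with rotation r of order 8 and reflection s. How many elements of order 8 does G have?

The elements of order 8 are: r, r^3, r^5, r^7.
That's 4.

4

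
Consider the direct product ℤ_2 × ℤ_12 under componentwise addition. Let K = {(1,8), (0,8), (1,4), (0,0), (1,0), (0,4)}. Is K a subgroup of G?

|K| = 6 divides |G| = 24, consistent with Lagrange.
K contains the identity, every element's inverse is in K, and K is closed under +: it is a subgroup.
In fact K = ⟨(1,8)⟩.

Yes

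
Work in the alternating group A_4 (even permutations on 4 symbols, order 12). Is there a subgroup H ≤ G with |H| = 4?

Yes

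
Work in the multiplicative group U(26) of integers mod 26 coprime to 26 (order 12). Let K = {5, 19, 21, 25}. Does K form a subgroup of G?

The identity 1 ∉ K, so K is not a subgroup.

No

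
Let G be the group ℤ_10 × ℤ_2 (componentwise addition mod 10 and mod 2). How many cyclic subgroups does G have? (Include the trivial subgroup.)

8

Group the elements of G by the cyclic subgroup they generate; each cyclic subgroup of order d accounts for φ(d) elements.
Cyclic subgroups by order — order 1: 1; order 2: 3; order 5: 1; order 10: 3.
Total: 8.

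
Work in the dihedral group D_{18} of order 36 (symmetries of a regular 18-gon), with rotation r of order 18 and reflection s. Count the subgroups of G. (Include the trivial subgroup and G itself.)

45

|G| = 36, so by Lagrange every subgroup order divides 36. Divisors: 1, 2, 3, 4, 6, 9, 12, 18, 36.
Subgroups by order — order 1: 1; order 2: 19; order 3: 1; order 4: 9; order 6: 7; order 9: 1; order 12: 3; order 18: 3; order 36: 1.
Total: 1 + 19 + 1 + 9 + 7 + 1 + 3 + 3 + 1 = 45.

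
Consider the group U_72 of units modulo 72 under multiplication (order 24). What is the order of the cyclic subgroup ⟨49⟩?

Compute successive powers of 49 mod 72: 49, 25, 1; 49^3 ≡ 1 (mod 72).
So |⟨49⟩| = 3.

3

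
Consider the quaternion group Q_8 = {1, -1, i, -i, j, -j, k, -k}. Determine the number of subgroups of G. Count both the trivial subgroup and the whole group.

|G| = 8, so by Lagrange every subgroup order divides 8. Divisors: 1, 2, 4, 8.
Subgroups by order — order 1: 1; order 2: 1; order 4: 3; order 8: 1.
Total: 1 + 1 + 3 + 1 = 6.

6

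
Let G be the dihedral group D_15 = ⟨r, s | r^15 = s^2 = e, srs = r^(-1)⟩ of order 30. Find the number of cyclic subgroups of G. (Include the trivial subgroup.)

19

Group the elements of G by the cyclic subgroup they generate; each cyclic subgroup of order d accounts for φ(d) elements.
Cyclic subgroups by order — order 1: 1; order 2: 15; order 3: 1; order 5: 1; order 15: 1.
Total: 19.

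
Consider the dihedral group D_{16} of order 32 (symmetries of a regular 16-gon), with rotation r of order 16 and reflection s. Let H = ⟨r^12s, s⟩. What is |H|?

8

|⟨r^12s⟩| = 2 and |⟨s⟩| = 2, so |H| is a multiple of lcm(2, 2) = 2 and divides |G| = 32.
Closing under the operation: H = {e, r^4, r^8, r^12, s, r^4s, r^8s, r^12s}, so |H| = 8.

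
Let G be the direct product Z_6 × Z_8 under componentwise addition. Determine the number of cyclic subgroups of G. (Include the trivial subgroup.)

16

Group the elements of G by the cyclic subgroup they generate; each cyclic subgroup of order d accounts for φ(d) elements.
Cyclic subgroups by order — order 1: 1; order 2: 3; order 3: 1; order 4: 2; order 6: 3; order 8: 2; order 12: 2; order 24: 2.
Total: 16.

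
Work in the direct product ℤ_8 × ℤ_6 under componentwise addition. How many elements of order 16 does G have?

0

An element (a,b) has order lcm(ord(a), ord(b)); count pairs with lcm equal to 16.
Enumerating gives 0 such elements.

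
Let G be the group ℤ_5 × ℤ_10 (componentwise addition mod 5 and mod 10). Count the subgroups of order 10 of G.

6

|G| = 50 and 10 | 50, so subgroups of order 10 are possible by Lagrange.
The subgroups of order 10 are: {(0,0), (0,1), (0,2), (0,3), (0,4), (0,5), (0,6), (0,7), (0,8), (0,9)}; {(0,0), (0,5), (1,0), (1,5), (2,0), (2,5), (3,0), (3,5), (4,0), (4,5)}; {(0,0), (0,5), (1,1), (1,6), (2,2), (2,7), (3,3), (3,8), (4,4), (4,9)}; {(0,0), (0,5), (1,2), (1,7), (2,4), (2,9), (3,1), (3,6), (4,3), (4,8)}; … (6 in all).
So G has 6 subgroups of order 10.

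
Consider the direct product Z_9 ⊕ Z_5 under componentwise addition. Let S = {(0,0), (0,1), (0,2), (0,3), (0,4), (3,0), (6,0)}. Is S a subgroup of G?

|S| = 7 does not divide |G| = 45, so by Lagrange S is not a subgroup.

No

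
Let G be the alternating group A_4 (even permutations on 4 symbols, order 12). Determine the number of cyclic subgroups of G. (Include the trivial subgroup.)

8

Each element a generates a cyclic subgroup ⟨a⟩; distinct elements may generate the same one (a cyclic group of order d has φ(d) generators).
Cyclic subgroups by order — order 1: 1; order 2: 3; order 3: 4.
Total: 8.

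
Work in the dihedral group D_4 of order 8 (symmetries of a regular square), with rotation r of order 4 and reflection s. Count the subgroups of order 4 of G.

|G| = 8 and 4 | 8, so subgroups of order 4 are possible by Lagrange.
The subgroups of order 4 are: {e, r, r^2, r^3}; {e, r^2, s, r^2s}; {e, r^2, rs, r^3s}.
So G has 3 subgroups of order 4.

3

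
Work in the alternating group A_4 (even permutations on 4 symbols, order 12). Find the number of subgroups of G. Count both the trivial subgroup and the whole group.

10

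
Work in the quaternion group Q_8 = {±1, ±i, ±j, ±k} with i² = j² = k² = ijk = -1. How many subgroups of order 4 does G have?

3

|G| = 8 and 4 | 8, so subgroups of order 4 are possible by Lagrange.
The subgroups of order 4 are: {1, -1, i, -i}; {1, -1, j, -j}; {1, -1, k, -k}.
So G has 3 subgroups of order 4.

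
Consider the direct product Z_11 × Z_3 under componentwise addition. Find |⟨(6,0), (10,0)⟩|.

11

|⟨(6,0)⟩| = 11 and |⟨(10,0)⟩| = 11, so |H| is a multiple of lcm(11, 11) = 11 and divides |G| = 33.
Closing under the operation: H = {(0,0), (1,0), (2,0), (3,0), (4,0), (5,0), (6,0), (7,0), (8,0), (9,0), (10,0)}, so |H| = 11.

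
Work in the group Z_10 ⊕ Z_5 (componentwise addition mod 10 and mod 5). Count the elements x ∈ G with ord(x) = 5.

24

An element (a,b) has order lcm(ord(a), ord(b)); count pairs with lcm equal to 5.
Enumerating gives 24 such elements.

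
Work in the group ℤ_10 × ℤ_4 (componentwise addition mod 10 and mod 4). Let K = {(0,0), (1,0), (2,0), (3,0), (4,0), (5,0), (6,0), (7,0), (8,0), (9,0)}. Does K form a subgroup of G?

Yes

|K| = 10 divides |G| = 40, consistent with Lagrange.
K contains the identity, every element's inverse is in K, and K is closed under +: it is a subgroup.
In fact K = ⟨(9,0)⟩.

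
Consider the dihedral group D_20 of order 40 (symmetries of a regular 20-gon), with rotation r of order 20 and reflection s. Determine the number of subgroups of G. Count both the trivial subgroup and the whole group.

48

|G| = 40, so by Lagrange every subgroup order divides 40. Divisors: 1, 2, 4, 5, 8, 10, 20, 40.
Subgroups by order — order 1: 1; order 2: 21; order 4: 11; order 5: 1; order 8: 5; order 10: 5; order 20: 3; order 40: 1.
Total: 1 + 21 + 11 + 1 + 5 + 5 + 3 + 1 = 48.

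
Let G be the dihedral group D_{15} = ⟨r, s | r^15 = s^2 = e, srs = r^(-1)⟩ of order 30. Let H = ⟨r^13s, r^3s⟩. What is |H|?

6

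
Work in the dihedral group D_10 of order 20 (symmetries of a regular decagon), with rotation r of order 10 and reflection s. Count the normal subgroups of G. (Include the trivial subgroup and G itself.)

G has 22 subgroups. Checking conjugation-invariance by order — order 1: 1/1 normal; order 2: 1/11 normal; order 4: 0/5 normal; order 5: 1/1 normal; order 10: 3/3 normal; order 20: 1/1 normal.
Total normal subgroups: 7.

7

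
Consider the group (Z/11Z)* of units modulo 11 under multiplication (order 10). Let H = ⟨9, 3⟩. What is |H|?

5

|⟨9⟩| = 5 and |⟨3⟩| = 5, so |H| is a multiple of lcm(5, 5) = 5 and divides |G| = 10.
Closing under the operation: H = {1, 3, 4, 5, 9}, so |H| = 5.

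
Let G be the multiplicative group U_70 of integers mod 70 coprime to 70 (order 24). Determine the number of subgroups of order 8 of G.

1

|G| = 24 and 8 | 24, so subgroups of order 8 are possible by Lagrange.
The subgroups of order 8 are: {1, 13, 27, 29, 41, 43, 57, 69}.
So G has 1 subgroup of order 8.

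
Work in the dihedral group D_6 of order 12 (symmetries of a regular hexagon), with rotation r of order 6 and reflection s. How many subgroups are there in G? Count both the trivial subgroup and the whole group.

16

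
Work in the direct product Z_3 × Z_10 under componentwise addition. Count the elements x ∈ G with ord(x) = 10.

4

An element (a,b) has order lcm(ord(a), ord(b)); count pairs with lcm equal to 10.
Enumerating gives 4 such elements.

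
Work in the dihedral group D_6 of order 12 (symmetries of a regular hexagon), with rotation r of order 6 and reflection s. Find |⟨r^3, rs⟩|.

|⟨r^3⟩| = 2 and |⟨rs⟩| = 2, so |H| is a multiple of lcm(2, 2) = 2 and divides |G| = 12.
Closing under the operation: H = {e, r^3, rs, r^4s}, so |H| = 4.

4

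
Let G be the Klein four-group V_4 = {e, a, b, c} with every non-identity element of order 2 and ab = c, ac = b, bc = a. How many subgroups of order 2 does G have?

3

|G| = 4 and 2 | 4, so subgroups of order 2 are possible by Lagrange.
The subgroups of order 2 are: {e, a}; {e, b}; {e, c}.
So G has 3 subgroups of order 2.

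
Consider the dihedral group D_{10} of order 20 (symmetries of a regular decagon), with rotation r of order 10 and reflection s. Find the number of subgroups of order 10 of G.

3

|G| = 20 and 10 | 20, so subgroups of order 10 are possible by Lagrange.
The subgroups of order 10 are: {e, r, r^2, r^3, r^4, r^5, r^6, r^7, r^8, r^9}; {e, r^2, r^4, r^6, r^8, s, r^2s, r^4s, r^6s, r^8s}; {e, r^2, r^4, r^6, r^8, rs, r^3s, r^5s, r^7s, r^9s}.
So G has 3 subgroups of order 10.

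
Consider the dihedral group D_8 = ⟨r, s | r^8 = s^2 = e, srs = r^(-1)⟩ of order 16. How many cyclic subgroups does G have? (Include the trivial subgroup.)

12

Group the elements of G by the cyclic subgroup they generate; each cyclic subgroup of order d accounts for φ(d) elements.
Cyclic subgroups by order — order 1: 1; order 2: 9; order 4: 1; order 8: 1.
Total: 12.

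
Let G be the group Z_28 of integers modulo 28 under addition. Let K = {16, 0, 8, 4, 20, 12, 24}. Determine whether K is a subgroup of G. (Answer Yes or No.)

Yes

|K| = 7 divides |G| = 28, consistent with Lagrange.
K contains the identity, every element's inverse is in K, and K is closed under +: it is a subgroup.
In fact K = ⟨16⟩.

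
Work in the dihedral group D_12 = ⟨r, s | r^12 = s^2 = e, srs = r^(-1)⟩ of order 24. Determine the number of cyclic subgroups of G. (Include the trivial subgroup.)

Group the elements of G by the cyclic subgroup they generate; each cyclic subgroup of order d accounts for φ(d) elements.
Cyclic subgroups by order — order 1: 1; order 2: 13; order 3: 1; order 4: 1; order 6: 1; order 12: 1.
Total: 18.

18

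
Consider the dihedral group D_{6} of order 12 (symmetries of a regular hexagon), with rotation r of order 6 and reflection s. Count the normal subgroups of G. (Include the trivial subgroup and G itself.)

7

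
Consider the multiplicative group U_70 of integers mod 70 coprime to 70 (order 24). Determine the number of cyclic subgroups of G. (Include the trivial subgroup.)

12

A cyclic subgroup of order d is generated by each of its φ(d) elements of order d, so the cyclic subgroups of order d number (#elements of order d)/φ(d).
Cyclic subgroups by order — order 1: 1; order 2: 3; order 3: 1; order 4: 2; order 6: 3; order 12: 2.
Total: 12.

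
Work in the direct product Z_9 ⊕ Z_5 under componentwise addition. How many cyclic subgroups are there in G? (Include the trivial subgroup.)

A cyclic subgroup of order d is generated by each of its φ(d) elements of order d, so the cyclic subgroups of order d number (#elements of order d)/φ(d).
Cyclic subgroups by order — order 1: 1; order 3: 1; order 5: 1; order 9: 1; order 15: 1; order 45: 1.
Total: 6.

6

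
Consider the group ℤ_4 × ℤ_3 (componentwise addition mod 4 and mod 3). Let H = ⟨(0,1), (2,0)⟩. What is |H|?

6

|⟨(0,1)⟩| = 3 and |⟨(2,0)⟩| = 2, so |H| is a multiple of lcm(3, 2) = 6 and divides |G| = 12.
Closing under the operation: H = {(0,0), (0,1), (0,2), (2,0), (2,1), (2,2)}, so |H| = 6.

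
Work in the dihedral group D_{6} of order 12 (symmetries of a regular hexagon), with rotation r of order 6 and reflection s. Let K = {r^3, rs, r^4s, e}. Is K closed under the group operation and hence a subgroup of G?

Yes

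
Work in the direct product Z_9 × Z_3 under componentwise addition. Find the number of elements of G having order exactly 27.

0

An element (a,b) has order lcm(ord(a), ord(b)); count pairs with lcm equal to 27.
Enumerating gives 0 such elements.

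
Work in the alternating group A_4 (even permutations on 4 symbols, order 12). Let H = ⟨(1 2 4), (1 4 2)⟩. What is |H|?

|⟨(1 2 4)⟩| = 3 and |⟨(1 4 2)⟩| = 3, so |H| is a multiple of lcm(3, 3) = 3 and divides |G| = 12.
Closing under the operation: H = {e, (1 2 4), (1 4 2)}, so |H| = 3.

3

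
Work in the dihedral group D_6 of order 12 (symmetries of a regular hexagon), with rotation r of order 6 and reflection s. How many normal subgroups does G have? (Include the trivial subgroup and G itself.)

G has 16 subgroups. Checking conjugation-invariance by order — order 1: 1/1 normal; order 2: 1/7 normal; order 3: 1/1 normal; order 4: 0/3 normal; order 6: 3/3 normal; order 12: 1/1 normal.
Total normal subgroups: 7.

7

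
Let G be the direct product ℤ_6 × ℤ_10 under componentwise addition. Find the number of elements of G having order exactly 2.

3

An element (a,b) has order lcm(ord(a), ord(b)); count pairs with lcm equal to 2.
Enumerating gives 3 such elements.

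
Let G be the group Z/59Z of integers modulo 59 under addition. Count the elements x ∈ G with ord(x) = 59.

58

In a cyclic group of order 59, the number of elements of order d (for d | 59) is φ(d).
φ(59) = 58.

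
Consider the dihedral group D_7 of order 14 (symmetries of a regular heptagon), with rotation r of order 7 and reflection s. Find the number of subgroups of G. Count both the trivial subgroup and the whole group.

10

|G| = 14, so by Lagrange every subgroup order divides 14. Divisors: 1, 2, 7, 14.
Subgroups by order — order 1: 1; order 2: 7; order 7: 1; order 14: 1.
Total: 1 + 7 + 1 + 1 = 10.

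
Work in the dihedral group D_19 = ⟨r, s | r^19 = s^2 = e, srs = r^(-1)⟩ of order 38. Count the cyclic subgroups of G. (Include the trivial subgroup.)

Each element a generates a cyclic subgroup ⟨a⟩; distinct elements may generate the same one (a cyclic group of order d has φ(d) generators).
Cyclic subgroups by order — order 1: 1; order 2: 19; order 19: 1.
Total: 21.

21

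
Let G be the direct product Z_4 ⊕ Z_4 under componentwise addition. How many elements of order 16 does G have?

An element (a,b) has order lcm(ord(a), ord(b)); count pairs with lcm equal to 16.
Enumerating gives 0 such elements.

0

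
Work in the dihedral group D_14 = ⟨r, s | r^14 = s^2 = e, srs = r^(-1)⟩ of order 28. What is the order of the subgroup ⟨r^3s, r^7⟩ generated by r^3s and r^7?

|⟨r^3s⟩| = 2 and |⟨r^7⟩| = 2, so |H| is a multiple of lcm(2, 2) = 2 and divides |G| = 28.
Closing under the operation: H = {e, r^7, r^3s, r^10s}, so |H| = 4.

4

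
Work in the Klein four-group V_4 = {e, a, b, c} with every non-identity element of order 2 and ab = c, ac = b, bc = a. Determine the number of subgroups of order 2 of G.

3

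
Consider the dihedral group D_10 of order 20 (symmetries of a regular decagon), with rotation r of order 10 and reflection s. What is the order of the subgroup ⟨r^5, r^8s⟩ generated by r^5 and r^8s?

|⟨r^5⟩| = 2 and |⟨r^8s⟩| = 2, so |H| is a multiple of lcm(2, 2) = 2 and divides |G| = 20.
Closing under the operation: H = {e, r^5, r^3s, r^8s}, so |H| = 4.

4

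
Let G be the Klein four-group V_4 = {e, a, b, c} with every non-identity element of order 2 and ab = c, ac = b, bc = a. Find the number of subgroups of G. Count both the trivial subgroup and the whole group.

|G| = 4, so by Lagrange every subgroup order divides 4. Divisors: 1, 2, 4.
Subgroups by order — order 1: 1; order 2: 3; order 4: 1.
Total: 1 + 3 + 1 = 5.

5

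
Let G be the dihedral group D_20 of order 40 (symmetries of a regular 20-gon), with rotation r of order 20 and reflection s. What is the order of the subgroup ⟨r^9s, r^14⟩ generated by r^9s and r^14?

20

|⟨r^9s⟩| = 2 and |⟨r^14⟩| = 10, so |H| is a multiple of lcm(2, 10) = 10 and divides |G| = 40.
Closing under the operation: H = {e, r^2, r^4, r^6, r^8, r^10, r^12, r^14, r^16, r^18, rs, r^3s, r^5s, r^7s, r^9s, r^11s, r^13s, r^15s, r^17s, r^19s}, so |H| = 20.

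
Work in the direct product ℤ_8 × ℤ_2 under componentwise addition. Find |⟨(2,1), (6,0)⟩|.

8

|⟨(2,1)⟩| = 4 and |⟨(6,0)⟩| = 4, so |H| is a multiple of lcm(4, 4) = 4 and divides |G| = 16.
Closing under the operation: H = {(0,0), (0,1), (2,0), (2,1), (4,0), (4,1), (6,0), (6,1)}, so |H| = 8.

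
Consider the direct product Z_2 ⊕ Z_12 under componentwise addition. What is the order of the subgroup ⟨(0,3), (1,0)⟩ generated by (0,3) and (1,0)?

8

|⟨(0,3)⟩| = 4 and |⟨(1,0)⟩| = 2, so |H| is a multiple of lcm(4, 2) = 4 and divides |G| = 24.
Closing under the operation: H = {(0,0), (0,3), (0,6), (0,9), (1,0), (1,3), (1,6), (1,9)}, so |H| = 8.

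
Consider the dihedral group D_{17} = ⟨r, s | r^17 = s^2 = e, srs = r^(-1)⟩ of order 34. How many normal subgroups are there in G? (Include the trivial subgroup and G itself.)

G has 20 subgroups. Checking conjugation-invariance by order — order 1: 1/1 normal; order 2: 0/17 normal; order 17: 1/1 normal; order 34: 1/1 normal.
Total normal subgroups: 3.

3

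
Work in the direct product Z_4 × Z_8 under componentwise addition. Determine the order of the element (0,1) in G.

The order of (0,1) in Z_4 × Z_8 is lcm(ord(0) in Z_4, ord(1) in Z_8).
ord(0) = 1 and ord(1) = 8, so |⟨(0,1)⟩| = lcm(1, 8) = 8.

8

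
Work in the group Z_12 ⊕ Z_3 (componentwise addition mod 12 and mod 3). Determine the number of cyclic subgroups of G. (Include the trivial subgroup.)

A cyclic subgroup of order d is generated by each of its φ(d) elements of order d, so the cyclic subgroups of order d number (#elements of order d)/φ(d).
Cyclic subgroups by order — order 1: 1; order 2: 1; order 3: 4; order 4: 1; order 6: 4; order 12: 4.
Total: 15.

15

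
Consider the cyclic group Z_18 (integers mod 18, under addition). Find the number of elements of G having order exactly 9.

6

In a cyclic group of order 18, the number of elements of order d (for d | 18) is φ(d).
φ(9) = 6.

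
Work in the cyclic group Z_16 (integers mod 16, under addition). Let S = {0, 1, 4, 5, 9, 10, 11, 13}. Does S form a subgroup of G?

No

1 ∈ S but its inverse 15 ∉ S, so S is not a subgroup.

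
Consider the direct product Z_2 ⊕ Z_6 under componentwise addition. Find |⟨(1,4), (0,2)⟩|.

6

|⟨(1,4)⟩| = 6 and |⟨(0,2)⟩| = 3, so |H| is a multiple of lcm(6, 3) = 6 and divides |G| = 12.
Closing under the operation: H = {(0,0), (0,2), (0,4), (1,0), (1,2), (1,4)}, so |H| = 6.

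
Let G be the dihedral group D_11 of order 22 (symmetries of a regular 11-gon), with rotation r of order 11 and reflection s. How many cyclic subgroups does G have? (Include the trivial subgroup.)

13

A cyclic subgroup of order d is generated by each of its φ(d) elements of order d, so the cyclic subgroups of order d number (#elements of order d)/φ(d).
Cyclic subgroups by order — order 1: 1; order 2: 11; order 11: 1.
Total: 13.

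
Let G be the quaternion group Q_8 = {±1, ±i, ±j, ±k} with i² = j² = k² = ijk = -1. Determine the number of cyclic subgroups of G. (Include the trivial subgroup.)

5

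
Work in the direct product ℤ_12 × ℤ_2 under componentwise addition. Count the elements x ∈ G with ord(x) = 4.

4

An element (a,b) has order lcm(ord(a), ord(b)); count pairs with lcm equal to 4.
Enumerating gives 4 such elements.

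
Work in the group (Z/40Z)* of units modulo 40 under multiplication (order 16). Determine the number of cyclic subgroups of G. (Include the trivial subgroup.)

12

Each element a generates a cyclic subgroup ⟨a⟩; distinct elements may generate the same one (a cyclic group of order d has φ(d) generators).
Cyclic subgroups by order — order 1: 1; order 2: 7; order 4: 4.
Total: 12.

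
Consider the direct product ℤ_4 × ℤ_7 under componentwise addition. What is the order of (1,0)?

4

The order of (1,0) in Z_4 × Z_7 is lcm(ord(1) in Z_4, ord(0) in Z_7).
ord(1) = 4 and ord(0) = 1, so |⟨(1,0)⟩| = lcm(4, 1) = 4.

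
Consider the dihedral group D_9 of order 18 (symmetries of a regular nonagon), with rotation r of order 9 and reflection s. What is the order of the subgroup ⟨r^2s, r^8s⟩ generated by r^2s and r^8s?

|⟨r^2s⟩| = 2 and |⟨r^8s⟩| = 2, so |H| is a multiple of lcm(2, 2) = 2 and divides |G| = 18.
Closing under the operation: H = {e, r^3, r^6, r^2s, r^5s, r^8s}, so |H| = 6.

6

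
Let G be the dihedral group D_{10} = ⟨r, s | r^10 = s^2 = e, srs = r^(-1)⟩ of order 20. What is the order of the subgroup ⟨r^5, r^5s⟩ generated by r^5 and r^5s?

4

|⟨r^5⟩| = 2 and |⟨r^5s⟩| = 2, so |H| is a multiple of lcm(2, 2) = 2 and divides |G| = 20.
Closing under the operation: H = {e, r^5, s, r^5s}, so |H| = 4.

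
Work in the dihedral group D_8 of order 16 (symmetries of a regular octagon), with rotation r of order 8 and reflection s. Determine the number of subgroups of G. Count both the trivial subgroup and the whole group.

19

|G| = 16, so by Lagrange every subgroup order divides 16. Divisors: 1, 2, 4, 8, 16.
Subgroups by order — order 1: 1; order 2: 9; order 4: 5; order 8: 3; order 16: 1.
Total: 1 + 9 + 5 + 3 + 1 = 19.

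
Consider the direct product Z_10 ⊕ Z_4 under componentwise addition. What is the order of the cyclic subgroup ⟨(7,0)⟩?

10

The order of (7,0) in Z_10 × Z_4 is lcm(ord(7) in Z_10, ord(0) in Z_4).
ord(7) = 10 and ord(0) = 1, so |⟨(7,0)⟩| = lcm(10, 1) = 10.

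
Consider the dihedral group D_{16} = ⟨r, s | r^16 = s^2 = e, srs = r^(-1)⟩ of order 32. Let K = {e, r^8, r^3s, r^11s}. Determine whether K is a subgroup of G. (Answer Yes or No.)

Yes

|K| = 4 divides |G| = 32, consistent with Lagrange.
K contains the identity, every element's inverse is in K, and K is closed under ·: it is a subgroup.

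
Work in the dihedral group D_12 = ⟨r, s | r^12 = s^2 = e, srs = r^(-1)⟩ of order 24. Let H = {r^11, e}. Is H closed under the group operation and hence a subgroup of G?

No

r^11 ∈ H but its inverse r ∉ H, so H is not a subgroup.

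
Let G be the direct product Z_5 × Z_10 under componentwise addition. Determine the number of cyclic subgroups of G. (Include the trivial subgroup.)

A cyclic subgroup of order d is generated by each of its φ(d) elements of order d, so the cyclic subgroups of order d number (#elements of order d)/φ(d).
Cyclic subgroups by order — order 1: 1; order 2: 1; order 5: 6; order 10: 6.
Total: 14.

14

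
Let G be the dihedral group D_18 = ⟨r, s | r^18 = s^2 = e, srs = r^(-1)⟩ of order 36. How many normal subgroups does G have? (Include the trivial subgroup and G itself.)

G has 45 subgroups. Checking conjugation-invariance by order — order 1: 1/1 normal; order 2: 1/19 normal; order 3: 1/1 normal; order 4: 0/9 normal; order 6: 1/7 normal; order 9: 1/1 normal; order 12: 0/3 normal; order 18: 3/3 normal; order 36: 1/1 normal.
Total normal subgroups: 9.

9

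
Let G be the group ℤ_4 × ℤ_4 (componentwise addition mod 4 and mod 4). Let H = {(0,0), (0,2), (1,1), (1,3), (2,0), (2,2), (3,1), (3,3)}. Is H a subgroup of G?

|H| = 8 divides |G| = 16, consistent with Lagrange.
H contains the identity, every element's inverse is in H, and H is closed under +: it is a subgroup.

Yes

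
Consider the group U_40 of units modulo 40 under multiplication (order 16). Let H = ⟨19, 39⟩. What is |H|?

4

|⟨19⟩| = 2 and |⟨39⟩| = 2, so |H| is a multiple of lcm(2, 2) = 2 and divides |G| = 16.
Closing under the operation: H = {1, 19, 21, 39}, so |H| = 4.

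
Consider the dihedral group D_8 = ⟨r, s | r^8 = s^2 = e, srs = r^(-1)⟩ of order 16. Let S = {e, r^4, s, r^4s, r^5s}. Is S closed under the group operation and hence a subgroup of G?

No

|S| = 5 does not divide |G| = 16, so by Lagrange S is not a subgroup.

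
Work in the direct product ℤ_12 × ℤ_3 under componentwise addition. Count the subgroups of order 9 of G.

1

|G| = 36 and 9 | 36, so subgroups of order 9 are possible by Lagrange.
The subgroups of order 9 are: {(0,0), (0,1), (0,2), (4,0), (4,1), (4,2), (8,0), (8,1), (8,2)}.
So G has 1 subgroup of order 9.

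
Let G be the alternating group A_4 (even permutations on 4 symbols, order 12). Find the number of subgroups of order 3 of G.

4

|G| = 12 and 3 | 12, so subgroups of order 3 are possible by Lagrange.
The subgroups of order 3 are: {e, (1 2 3), (1 3 2)}; {e, (1 2 4), (1 4 2)}; {e, (1 3 4), (1 4 3)}; {e, (2 3 4), (2 4 3)}.
So G has 4 subgroups of order 3.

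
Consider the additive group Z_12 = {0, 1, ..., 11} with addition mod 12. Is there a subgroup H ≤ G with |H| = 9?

No

9 does not divide |G| = 12, so by Lagrange no subgroup of order 9 exists.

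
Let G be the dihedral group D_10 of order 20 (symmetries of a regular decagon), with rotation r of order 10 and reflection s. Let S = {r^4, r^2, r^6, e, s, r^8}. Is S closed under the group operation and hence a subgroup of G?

No

|S| = 6 does not divide |G| = 20, so by Lagrange S is not a subgroup.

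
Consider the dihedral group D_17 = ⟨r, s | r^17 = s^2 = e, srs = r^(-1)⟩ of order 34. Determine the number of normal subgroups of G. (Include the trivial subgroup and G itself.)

G has 20 subgroups. Checking conjugation-invariance by order — order 1: 1/1 normal; order 2: 0/17 normal; order 17: 1/1 normal; order 34: 1/1 normal.
Total normal subgroups: 3.

3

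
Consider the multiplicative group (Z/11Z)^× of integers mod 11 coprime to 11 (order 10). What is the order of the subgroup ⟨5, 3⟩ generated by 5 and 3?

|⟨5⟩| = 5 and |⟨3⟩| = 5, so |H| is a multiple of lcm(5, 5) = 5 and divides |G| = 10.
Closing under the operation: H = {1, 3, 4, 5, 9}, so |H| = 5.

5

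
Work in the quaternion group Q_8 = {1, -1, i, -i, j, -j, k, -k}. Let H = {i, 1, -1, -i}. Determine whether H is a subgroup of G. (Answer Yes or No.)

|H| = 4 divides |G| = 8, consistent with Lagrange.
H contains the identity, every element's inverse is in H, and H is closed under ·: it is a subgroup.
In fact H = ⟨-i⟩.

Yes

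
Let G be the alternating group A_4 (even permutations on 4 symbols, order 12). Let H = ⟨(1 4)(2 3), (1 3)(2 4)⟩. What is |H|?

4

|⟨(1 4)(2 3)⟩| = 2 and |⟨(1 3)(2 4)⟩| = 2, so |H| is a multiple of lcm(2, 2) = 2 and divides |G| = 12.
Closing under the operation: H = {e, (1 2)(3 4), (1 3)(2 4), (1 4)(2 3)}, so |H| = 4.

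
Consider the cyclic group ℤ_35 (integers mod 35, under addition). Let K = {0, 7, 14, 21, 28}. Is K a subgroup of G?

Yes

|K| = 5 divides |G| = 35, consistent with Lagrange.
K contains the identity, every element's inverse is in K, and K is closed under +: it is a subgroup.
In fact K = ⟨21⟩.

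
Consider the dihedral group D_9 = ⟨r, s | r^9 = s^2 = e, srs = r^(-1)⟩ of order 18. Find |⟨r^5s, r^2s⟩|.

6

|⟨r^5s⟩| = 2 and |⟨r^2s⟩| = 2, so |H| is a multiple of lcm(2, 2) = 2 and divides |G| = 18.
Closing under the operation: H = {e, r^3, r^6, r^2s, r^5s, r^8s}, so |H| = 6.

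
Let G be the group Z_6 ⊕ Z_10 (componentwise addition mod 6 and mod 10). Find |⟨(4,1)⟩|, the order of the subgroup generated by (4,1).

The order of (4,1) in Z_6 × Z_10 is lcm(ord(4) in Z_6, ord(1) in Z_10).
ord(4) = 3 and ord(1) = 10, so |⟨(4,1)⟩| = lcm(3, 10) = 30.

30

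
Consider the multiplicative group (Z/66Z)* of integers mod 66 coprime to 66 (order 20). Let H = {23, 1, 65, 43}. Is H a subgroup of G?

Yes

|H| = 4 divides |G| = 20, consistent with Lagrange.
H contains the identity, every element's inverse is in H, and H is closed under ·: it is a subgroup.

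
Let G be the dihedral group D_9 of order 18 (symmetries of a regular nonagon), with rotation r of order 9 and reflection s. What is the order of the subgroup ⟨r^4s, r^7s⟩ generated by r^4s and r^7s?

|⟨r^4s⟩| = 2 and |⟨r^7s⟩| = 2, so |H| is a multiple of lcm(2, 2) = 2 and divides |G| = 18.
Closing under the operation: H = {e, r^3, r^6, rs, r^4s, r^7s}, so |H| = 6.

6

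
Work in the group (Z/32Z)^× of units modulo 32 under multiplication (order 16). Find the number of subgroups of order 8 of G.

3

|G| = 16 and 8 | 16, so subgroups of order 8 are possible by Lagrange.
The subgroups of order 8 are: {1, 3, 9, 11, 17, 19, 25, 27}; {1, 5, 9, 13, 17, 21, 25, 29}; {1, 7, 9, 15, 17, 23, 25, 31}.
So G has 3 subgroups of order 8.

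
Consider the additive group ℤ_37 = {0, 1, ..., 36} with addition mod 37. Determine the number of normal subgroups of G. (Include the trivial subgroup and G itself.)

2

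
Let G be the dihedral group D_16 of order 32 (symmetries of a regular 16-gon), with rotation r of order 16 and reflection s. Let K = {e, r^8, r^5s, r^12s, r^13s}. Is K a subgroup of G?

|K| = 5 does not divide |G| = 32, so by Lagrange K is not a subgroup.

No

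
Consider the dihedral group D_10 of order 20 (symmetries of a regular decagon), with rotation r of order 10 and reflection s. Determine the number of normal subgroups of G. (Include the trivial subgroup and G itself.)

G has 22 subgroups. Checking conjugation-invariance by order — order 1: 1/1 normal; order 2: 1/11 normal; order 4: 0/5 normal; order 5: 1/1 normal; order 10: 3/3 normal; order 20: 1/1 normal.
Total normal subgroups: 7.

7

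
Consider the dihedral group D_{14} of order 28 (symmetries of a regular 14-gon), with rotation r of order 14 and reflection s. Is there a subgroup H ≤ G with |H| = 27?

27 does not divide |G| = 28, so by Lagrange no subgroup of order 27 exists.

No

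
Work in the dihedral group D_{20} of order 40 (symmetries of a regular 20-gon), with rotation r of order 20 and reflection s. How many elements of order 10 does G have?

The elements of order 10 are: r^2, r^6, r^14, r^18.
That's 4.

4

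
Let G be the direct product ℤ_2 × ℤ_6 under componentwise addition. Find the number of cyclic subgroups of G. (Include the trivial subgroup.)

Group the elements of G by the cyclic subgroup they generate; each cyclic subgroup of order d accounts for φ(d) elements.
Cyclic subgroups by order — order 1: 1; order 2: 3; order 3: 1; order 6: 3.
Total: 8.

8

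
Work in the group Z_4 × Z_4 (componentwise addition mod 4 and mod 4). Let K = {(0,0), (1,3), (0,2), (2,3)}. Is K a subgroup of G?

(2,3) ∈ K but its inverse (2,1) ∉ K, so K is not a subgroup.

No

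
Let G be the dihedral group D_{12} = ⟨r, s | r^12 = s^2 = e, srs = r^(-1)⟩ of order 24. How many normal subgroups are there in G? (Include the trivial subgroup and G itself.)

G has 34 subgroups. Checking conjugation-invariance by order — order 1: 1/1 normal; order 2: 1/13 normal; order 3: 1/1 normal; order 4: 1/7 normal; order 6: 1/5 normal; order 8: 0/3 normal; order 12: 3/3 normal; order 24: 1/1 normal.
Total normal subgroups: 9.

9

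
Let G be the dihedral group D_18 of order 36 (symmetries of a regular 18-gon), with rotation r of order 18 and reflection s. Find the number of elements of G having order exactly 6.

2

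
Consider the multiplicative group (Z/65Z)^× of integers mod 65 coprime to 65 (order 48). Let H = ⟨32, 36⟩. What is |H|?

|⟨32⟩| = 12 and |⟨36⟩| = 6, so |H| is a multiple of lcm(12, 6) = 12 and divides |G| = 48.
Closing under the operation: H = {1, 2, 4, 7, 8, 9, 14, 16, 18, 28, 29, 32, 33, 36, 37, 47, 49, 51, 56, 57, 58, 61, 63, 64}, so |H| = 24.

24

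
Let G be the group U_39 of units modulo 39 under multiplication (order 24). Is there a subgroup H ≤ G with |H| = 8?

Yes

8 | 24. A subgroup of order 8 is {1, 5, 8, 14, 25, 31, 34, 38}.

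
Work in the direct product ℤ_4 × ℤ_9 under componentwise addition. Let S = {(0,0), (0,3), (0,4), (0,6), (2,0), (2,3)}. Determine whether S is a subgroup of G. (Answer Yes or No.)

No

(2,3) ∈ S but its inverse (2,6) ∉ S, so S is not a subgroup.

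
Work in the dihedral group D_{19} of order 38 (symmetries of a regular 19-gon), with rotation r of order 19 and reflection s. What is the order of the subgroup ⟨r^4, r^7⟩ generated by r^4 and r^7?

|⟨r^4⟩| = 19 and |⟨r^7⟩| = 19, so |H| is a multiple of lcm(19, 19) = 19 and divides |G| = 38.
Closing under the operation: H = {e, r, r^2, r^3, r^4, r^5, r^6, r^7, r^8, r^9, r^10, r^11, r^12, r^13, r^14, r^15, r^16, r^17, r^18}, so |H| = 19.

19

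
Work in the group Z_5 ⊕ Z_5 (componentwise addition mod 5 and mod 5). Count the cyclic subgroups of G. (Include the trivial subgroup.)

7

Each element a generates a cyclic subgroup ⟨a⟩; distinct elements may generate the same one (a cyclic group of order d has φ(d) generators).
Cyclic subgroups by order — order 1: 1; order 5: 6.
Total: 7.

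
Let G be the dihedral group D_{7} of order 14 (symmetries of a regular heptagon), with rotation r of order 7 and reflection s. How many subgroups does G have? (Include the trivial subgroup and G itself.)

|G| = 14, so by Lagrange every subgroup order divides 14. Divisors: 1, 2, 7, 14.
Subgroups by order — order 1: 1; order 2: 7; order 7: 1; order 14: 1.
Total: 1 + 7 + 1 + 1 = 10.

10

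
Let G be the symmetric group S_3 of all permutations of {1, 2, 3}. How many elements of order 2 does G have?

The elements of order 2 are: (2 3), (1 2), (1 3).
That's 3.

3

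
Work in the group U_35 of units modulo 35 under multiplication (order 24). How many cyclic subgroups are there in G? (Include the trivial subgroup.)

12

Group the elements of G by the cyclic subgroup they generate; each cyclic subgroup of order d accounts for φ(d) elements.
Cyclic subgroups by order — order 1: 1; order 2: 3; order 3: 1; order 4: 2; order 6: 3; order 12: 2.
Total: 12.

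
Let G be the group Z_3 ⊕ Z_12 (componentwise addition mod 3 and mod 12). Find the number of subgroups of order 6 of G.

|G| = 36 and 6 | 36, so subgroups of order 6 are possible by Lagrange.
The subgroups of order 6 are: {(0,0), (0,2), (0,4), (0,6), (0,8), (0,10)}; {(0,0), (0,6), (1,0), (1,6), (2,0), (2,6)}; {(0,0), (0,6), (1,4), (1,10), (2,2), (2,8)}; {(0,0), (0,6), (1,2), (1,8), (2,4), (2,10)}.
So G has 4 subgroups of order 6.

4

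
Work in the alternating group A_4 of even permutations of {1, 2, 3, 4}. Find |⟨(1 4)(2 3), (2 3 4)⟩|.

12

|⟨(1 4)(2 3)⟩| = 2 and |⟨(2 3 4)⟩| = 3, so |H| is a multiple of lcm(2, 3) = 6 and divides |G| = 12.
Closing {(1 4)(2 3), (2 3 4)} under the group operation gives all of G, so |H| = 12.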